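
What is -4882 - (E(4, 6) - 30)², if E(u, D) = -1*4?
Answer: -6038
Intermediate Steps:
E(u, D) = -4
-4882 - (E(4, 6) - 30)² = -4882 - (-4 - 30)² = -4882 - 1*(-34)² = -4882 - 1*1156 = -4882 - 1156 = -6038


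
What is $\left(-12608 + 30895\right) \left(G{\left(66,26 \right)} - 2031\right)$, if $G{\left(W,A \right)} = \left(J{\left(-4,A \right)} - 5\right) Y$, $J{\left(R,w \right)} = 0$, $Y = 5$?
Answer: $-37598072$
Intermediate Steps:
$G{\left(W,A \right)} = -25$ ($G{\left(W,A \right)} = \left(0 - 5\right) 5 = \left(-5\right) 5 = -25$)
$\left(-12608 + 30895\right) \left(G{\left(66,26 \right)} - 2031\right) = \left(-12608 + 30895\right) \left(-25 - 2031\right) = 18287 \left(-2056\right) = -37598072$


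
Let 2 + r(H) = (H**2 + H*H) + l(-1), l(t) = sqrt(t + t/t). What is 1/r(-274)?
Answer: 1/150150 ≈ 6.6600e-6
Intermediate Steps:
l(t) = sqrt(1 + t) (l(t) = sqrt(t + 1) = sqrt(1 + t))
r(H) = -2 + 2*H**2 (r(H) = -2 + ((H**2 + H*H) + sqrt(1 - 1)) = -2 + ((H**2 + H**2) + sqrt(0)) = -2 + (2*H**2 + 0) = -2 + 2*H**2)
1/r(-274) = 1/(-2 + 2*(-274)**2) = 1/(-2 + 2*75076) = 1/(-2 + 150152) = 1/150150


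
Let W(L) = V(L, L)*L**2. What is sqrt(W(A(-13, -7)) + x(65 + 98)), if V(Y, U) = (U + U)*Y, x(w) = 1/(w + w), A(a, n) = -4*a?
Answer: sqrt(1554098604358)/326 ≈ 3824.0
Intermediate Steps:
x(w) = 1/(2*w)
V(Y, U) = 2*U*Y (V(Y, U) = (2*U)*Y = 2*U*Y)
W(L) = 2*L**4 (W(L) = (2*L*L)*L**2 = (2*L**2)*L**2 = 2*L**4)
sqrt(W(A(-13, -7)) + x(65 + 98)) = sqrt(2*(-4*(-13))**4 + 1/(2*(65 + 98))) = sqrt(2*52**4 + (1/2)/163) = sqrt(2*7311616 + (1/2)*(1/163)) = sqrt(14623232 + 1/326) = sqrt(4767173633/326) = sqrt(1554098604358)/326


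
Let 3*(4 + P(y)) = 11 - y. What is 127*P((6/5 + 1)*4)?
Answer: -6223/15 ≈ -414.87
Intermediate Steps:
P(y) = -⅓ - y/3 (P(y) = -4 + (11 - y)/3 = -4 + (11/3 - y/3) = -⅓ - y/3)
127*P((6/5 + 1)*4) = 127*(-⅓ - (6/5 + 1)*4/3) = 127*(-⅓ - 11*4/15) = 127*(-⅓ - ⅓*44/5) = 127*(-⅓ - 44/15) = 127*(-49/15) = -6223/15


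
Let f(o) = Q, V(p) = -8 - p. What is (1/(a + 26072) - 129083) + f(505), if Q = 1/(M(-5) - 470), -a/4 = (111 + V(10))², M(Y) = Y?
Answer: -522644167699/4048900 ≈ -1.2908e+5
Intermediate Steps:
a = -34596 (a = -4*(111 + (-8 - 1*10))² = -4*(111 + (-8 - 10))² = -4*(111 - 18)² = -4*93² = -4*8649 = -34596)
Q = -1/475 (Q = 1/(-5 - 470) = 1/(-475) = -1/475 ≈ -0.0021053)
f(o) = -1/475
(1/(a + 26072) - 129083) + f(505) = (1/(-34596 + 26072) - 129083) - 1/475 = (1/(-8524) - 129083) - 1/475 = (-1/8524 - 129083) - 1/475 = -1100303493/8524 - 1/475 = -522644167699/4048900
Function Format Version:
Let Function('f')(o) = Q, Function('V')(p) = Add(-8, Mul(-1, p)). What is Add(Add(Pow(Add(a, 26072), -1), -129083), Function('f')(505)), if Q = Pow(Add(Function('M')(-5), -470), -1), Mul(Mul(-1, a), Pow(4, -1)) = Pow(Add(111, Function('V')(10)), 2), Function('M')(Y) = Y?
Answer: Rational(-522644167699, 4048900) ≈ -1.2908e+5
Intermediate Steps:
a = -34596 (a = Mul(-4, Pow(Add(111, Add(-8, Mul(-1, 10))), 2)) = Mul(-4, Pow(Add(111, Add(-8, -10)), 2)) = Mul(-4, Pow(Add(111, -18), 2)) = Mul(-4, Pow(93, 2)) = Mul(-4, 8649) = -34596)
Q = Rational(-1, 475) (Q = Pow(Add(-5, -470), -1) = Pow(-475, -1) = Rational(-1, 475) ≈ -0.0021053)
Function('f')(o) = Rational(-1, 475)
Add(Add(Pow(Add(a, 26072), -1), -129083), Function('f')(505)) = Add(Add(Pow(Add(-34596, 26072), -1), -129083), Rational(-1, 475)) = Add(Add(Pow(-8524, -1), -129083), Rational(-1, 475)) = Add(Add(Rational(-1, 8524), -129083), Rational(-1, 475)) = Add(Rational(-1100303493, 8524), Rational(-1, 475)) = Rational(-522644167699, 4048900)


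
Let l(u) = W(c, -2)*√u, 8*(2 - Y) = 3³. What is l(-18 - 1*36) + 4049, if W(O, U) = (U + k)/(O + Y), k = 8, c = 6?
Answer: 4049 + 144*I*√6/37 ≈ 4049.0 + 9.5331*I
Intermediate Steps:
Y = -11/8 (Y = 2 - ⅛*3³ = 2 - ⅛*27 = 2 - 27/8 = -11/8 ≈ -1.3750)
W(O, U) = (8 + U)/(-11/8 + O) (W(O, U) = (U + 8)/(O - 11/8) = (8 + U)/(-11/8 + O))
l(u) = 48*√u/37 (l(u) = (8*(8 - 2)/(-11 + 8*6))*√u = (8*6/(-11 + 48))*√u = (8*6/37)*√u = (8*(1/37)*6)*√u = 48*√u/37)
l(-18 - 1*36) + 4049 = 48*√(-18 - 1*36)/37 + 4049 = 48*√(-18 - 36)/37 + 4049 = 48*√(-54)/37 + 4049 = 48*(3*I*√6)/37 + 4049 = 144*I*√6/37 + 4049 = 4049 + 144*I*√6/37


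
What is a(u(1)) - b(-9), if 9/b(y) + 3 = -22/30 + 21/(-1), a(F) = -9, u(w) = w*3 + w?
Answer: -3204/371 ≈ -8.6361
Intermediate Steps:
u(w) = 4*w (u(w) = 3*w + w = 4*w)
b(y) = -135/371 (b(y) = 9/(-3 + (-22/30 + 21/(-1))) = 9/(-3 + (-22*1/30 + 21*(-1))) = 9/(-3 + (-11/15 - 21)) = 9/(-3 - 326/15) = 9/(-371/15) = 9*(-15/371) = -135/371)
a(u(1)) - b(-9) = -9 - 1*(-135/371) = -9 + 135/371 = -3204/371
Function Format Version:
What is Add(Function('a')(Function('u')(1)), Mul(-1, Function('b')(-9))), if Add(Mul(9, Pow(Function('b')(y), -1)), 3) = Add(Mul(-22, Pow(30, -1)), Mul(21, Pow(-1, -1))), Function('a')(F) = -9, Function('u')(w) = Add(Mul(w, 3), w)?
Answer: Rational(-3204, 371) ≈ -8.6361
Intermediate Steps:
Function('u')(w) = Mul(4, w) (Function('u')(w) = Add(Mul(3, w), w) = Mul(4, w))
Function('b')(y) = Rational(-135, 371) (Function('b')(y) = Mul(9, Pow(Add(-3, Add(Mul(-22, Pow(30, -1)), Mul(21, Pow(-1, -1)))), -1)) = Mul(9, Pow(Add(-3, Add(Mul(-22, Rational(1, 30)), Mul(21, -1))), -1)) = Mul(9, Pow(Add(-3, Add(Rational(-11, 15), -21)), -1)) = Mul(9, Pow(Add(-3, Rational(-326, 15)), -1)) = Mul(9, Pow(Rational(-371, 15), -1)) = Mul(9, Rational(-15, 371)) = Rational(-135, 371))
Add(Function('a')(Function('u')(1)), Mul(-1, Function('b')(-9))) = Add(-9, Mul(-1, Rational(-135, 371))) = Add(-9, Rational(135, 371)) = Rational(-3204, 371)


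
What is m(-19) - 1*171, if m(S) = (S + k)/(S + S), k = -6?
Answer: -6473/38 ≈ -170.34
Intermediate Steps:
m(S) = (-6 + S)/(2*S) (m(S) = (S - 6)/(S + S) = (-6 + S)/((2*S)) = (-6 + S)*(1/(2*S)) = (-6 + S)/(2*S))
m(-19) - 1*171 = (½)*(-6 - 19)/(-19) - 1*171 = (½)*(-1/19)*(-25) - 171 = 25/38 - 171 = -6473/38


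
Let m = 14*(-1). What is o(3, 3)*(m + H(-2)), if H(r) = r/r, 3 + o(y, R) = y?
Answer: 0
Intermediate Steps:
o(y, R) = -3 + y
H(r) = 1
m = -14
o(3, 3)*(m + H(-2)) = (-3 + 3)*(-14 + 1) = 0*(-13) = 0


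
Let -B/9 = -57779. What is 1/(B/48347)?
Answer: 48347/520011 ≈ 0.092973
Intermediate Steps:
B = 520011 (B = -9*(-57779) = 520011)
1/(B/48347) = 1/(520011/48347) = 48347/520011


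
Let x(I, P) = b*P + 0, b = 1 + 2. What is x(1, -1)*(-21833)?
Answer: 65499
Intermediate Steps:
b = 3
x(I, P) = 3*P (x(I, P) = 3*P + 0 = 3*P)
x(1, -1)*(-21833) = (3*(-1))*(-21833) = -3*(-21833) = 65499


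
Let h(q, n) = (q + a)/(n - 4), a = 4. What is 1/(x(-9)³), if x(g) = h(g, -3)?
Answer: 343/125 ≈ 2.7440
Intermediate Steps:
h(q, n) = (4 + q)/(-4 + n) (h(q, n) = (q + 4)/(n - 4) = (4 + q)/(-4 + n))
x(g) = -4/7 - g/7 (x(g) = (4 + g)/(-4 - 3) = (4 + g)/(-7) = -(4 + g)/7 = -4/7 - g/7)
1/(x(-9)³) = 1/((-4/7 - ⅐*(-9))³) = 1/((-4/7 + 9/7)³) = 1/((5/7)³) = 1/(125/343) = 343/125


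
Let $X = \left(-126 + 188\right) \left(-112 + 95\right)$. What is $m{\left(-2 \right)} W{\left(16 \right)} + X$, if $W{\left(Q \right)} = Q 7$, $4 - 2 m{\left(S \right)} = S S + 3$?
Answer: $-1222$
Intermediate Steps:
$m{\left(S \right)} = \frac{1}{2} - \frac{S^{2}}{2}$ ($m{\left(S \right)} = 2 - \frac{S S + 3}{2} = 2 - \frac{S^{2} + 3}{2} = 2 - \frac{3 + S^{2}}{2} = 2 - \left(\frac{3}{2} + \frac{S^{2}}{2}\right) = \frac{1}{2} - \frac{S^{2}}{2}$)
$W{\left(Q \right)} = 7 Q$
$X = -1054$ ($X = 62 \left(-17\right) = -1054$)
$m{\left(-2 \right)} W{\left(16 \right)} + X = \left(\frac{1}{2} - \frac{\left(-2\right)^{2}}{2}\right) 7 \cdot 16 - 1054 = \left(\frac{1}{2} - 2\right) 112 - 1054 = \left(- \frac{3}{2}\right) 112 - 1054 = -168 - 1054 = -1222$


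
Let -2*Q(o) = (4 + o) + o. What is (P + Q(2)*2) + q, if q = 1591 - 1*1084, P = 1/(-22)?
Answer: 10977/22 ≈ 498.95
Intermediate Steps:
Q(o) = -2 - o (Q(o) = -((4 + o) + o)/2 = -(4 + 2*o)/2 = -2 - o)
P = -1/22 (P = 1*(-1/22) = -1/22 ≈ -0.045455)
q = 507 (q = 1591 - 1084 = 507)
(P + Q(2)*2) + q = (-1/22 + (-2 - 1*2)*2) + 507 = (-1/22 + (-2 - 2)*2) + 507 = (-1/22 - 4*2) + 507 = (-1/22 - 8) + 507 = -177/22 + 507 = 10977/22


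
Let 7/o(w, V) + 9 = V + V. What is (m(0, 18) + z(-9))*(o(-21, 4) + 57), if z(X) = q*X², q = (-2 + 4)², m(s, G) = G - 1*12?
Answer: 16500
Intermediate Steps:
o(w, V) = 7/(-9 + 2*V) (o(w, V) = 7/(-9 + (V + V)) = 7/(-9 + 2*V))
m(s, G) = -12 + G (m(s, G) = G - 12 = -12 + G)
q = 4 (q = 2² = 4)
z(X) = 4*X²
(m(0, 18) + z(-9))*(o(-21, 4) + 57) = ((-12 + 18) + 4*(-9)²)*(7/(-9 + 2*4) + 57) = (6 + 4*81)*(7/(-9 + 8) + 57) = (6 + 324)*(7/(-1) + 57) = 330*(7*(-1) + 57) = 330*(-7 + 57) = 330*50 = 16500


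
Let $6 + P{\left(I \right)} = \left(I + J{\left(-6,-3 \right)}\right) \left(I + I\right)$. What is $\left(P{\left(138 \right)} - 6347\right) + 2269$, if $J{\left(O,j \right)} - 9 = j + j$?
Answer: $34832$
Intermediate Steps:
$J{\left(O,j \right)} = 9 + 2 j$ ($J{\left(O,j \right)} = 9 + \left(j + j\right) = 9 + 2 j$)
$P{\left(I \right)} = -6 + 2 I \left(3 + I\right)$ ($P{\left(I \right)} = -6 + \left(I + \left(9 + 2 \left(-3\right)\right)\right) \left(I + I\right) = -6 + \left(I + \left(9 - 6\right)\right) 2 I = -6 + \left(I + 3\right) 2 I = -6 + \left(3 + I\right) 2 I = -6 + 2 I \left(3 + I\right)$)
$\left(P{\left(138 \right)} - 6347\right) + 2269 = \left(\left(-6 + 2 \cdot 138^{2} + 6 \cdot 138\right) - 6347\right) + 2269 = \left(\left(-6 + 2 \cdot 19044 + 828\right) - 6347\right) + 2269 = \left(\left(-6 + 38088 + 828\right) - 6347\right) + 2269 = \left(38910 - 6347\right) + 2269 = 32563 + 2269 = 34832$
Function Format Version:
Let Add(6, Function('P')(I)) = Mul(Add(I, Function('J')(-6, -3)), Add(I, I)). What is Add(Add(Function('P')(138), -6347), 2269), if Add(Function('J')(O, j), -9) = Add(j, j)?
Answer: 34832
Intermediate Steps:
Function('J')(O, j) = Add(9, Mul(2, j)) (Function('J')(O, j) = Add(9, Add(j, j)) = Add(9, Mul(2, j)))
Function('P')(I) = Add(-6, Mul(2, I, Add(3, I))) (Function('P')(I) = Add(-6, Mul(Add(I, Add(9, Mul(2, -3))), Add(I, I))) = Add(-6, Mul(Add(I, Add(9, -6)), Mul(2, I))) = Add(-6, Mul(Add(I, 3), Mul(2, I))) = Add(-6, Mul(Add(3, I), Mul(2, I))) = Add(-6, Mul(2, I, Add(3, I))))
Add(Add(Function('P')(138), -6347), 2269) = Add(Add(Add(-6, Mul(2, Pow(138, 2)), Mul(6, 138)), -6347), 2269) = Add(Add(Add(-6, Mul(2, 19044), 828), -6347), 2269) = Add(Add(Add(-6, 38088, 828), -6347), 2269) = Add(Add(38910, -6347), 2269) = Add(32563, 2269) = 34832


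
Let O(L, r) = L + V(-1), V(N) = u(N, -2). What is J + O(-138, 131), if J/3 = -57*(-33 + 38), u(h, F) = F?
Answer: -995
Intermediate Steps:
V(N) = -2
J = -855 (J = 3*(-57*(-33 + 38)) = 3*(-57*5) = 3*(-285) = -855)
O(L, r) = -2 + L (O(L, r) = L - 2 = -2 + L)
J + O(-138, 131) = -855 + (-2 - 138) = -855 - 140 = -995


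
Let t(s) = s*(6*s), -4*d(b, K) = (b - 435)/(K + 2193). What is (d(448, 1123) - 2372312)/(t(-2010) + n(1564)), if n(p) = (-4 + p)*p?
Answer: -10488782127/117963118720 ≈ -0.088916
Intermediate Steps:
d(b, K) = -(-435 + b)/(4*(2193 + K)) (d(b, K) = -(b - 435)/(4*(K + 2193)) = -(-435 + b)/(4*(2193 + K)))
n(p) = p*(-4 + p)
t(s) = 6*s²
(d(448, 1123) - 2372312)/(t(-2010) + n(1564)) = ((435 - 1*448)/(4*(2193 + 1123)) - 2372312)/(6*(-2010)² + 1564*(-4 + 1564)) = ((¼)*(435 - 448)/3316 - 2372312)/(6*4040100 + 1564*1560) = ((¼)*(1/3316)*(-13) - 2372312)/(24240600 + 2439840) = (-13/13264 - 2372312)/26680440 = -31466346381/13264*1/26680440 = -10488782127/117963118720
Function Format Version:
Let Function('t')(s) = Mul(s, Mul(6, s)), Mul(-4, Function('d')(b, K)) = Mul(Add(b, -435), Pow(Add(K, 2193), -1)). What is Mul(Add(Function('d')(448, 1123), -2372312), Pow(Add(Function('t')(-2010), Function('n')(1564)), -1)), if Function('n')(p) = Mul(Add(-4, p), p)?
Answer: Rational(-10488782127, 117963118720) ≈ -0.088916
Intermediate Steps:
Function('d')(b, K) = Mul(Rational(-1, 4), Pow(Add(2193, K), -1), Add(-435, b)) (Function('d')(b, K) = Mul(Rational(-1, 4), Mul(Add(b, -435), Pow(Add(K, 2193), -1))) = Mul(Rational(-1, 4), Mul(Add(-435, b), Pow(Add(2193, K), -1))) = Mul(Rational(-1, 4), Mul(Pow(Add(2193, K), -1), Add(-435, b))) = Mul(Rational(-1, 4), Pow(Add(2193, K), -1), Add(-435, b)))
Function('n')(p) = Mul(p, Add(-4, p))
Function('t')(s) = Mul(6, Pow(s, 2))
Mul(Add(Function('d')(448, 1123), -2372312), Pow(Add(Function('t')(-2010), Function('n')(1564)), -1)) = Mul(Add(Mul(Rational(1, 4), Pow(Add(2193, 1123), -1), Add(435, Mul(-1, 448))), -2372312), Pow(Add(Mul(6, Pow(-2010, 2)), Mul(1564, Add(-4, 1564))), -1)) = Mul(Add(Mul(Rational(1, 4), Pow(3316, -1), Add(435, -448)), -2372312), Pow(Add(Mul(6, 4040100), Mul(1564, 1560)), -1)) = Mul(Add(Mul(Rational(1, 4), Rational(1, 3316), -13), -2372312), Pow(Add(24240600, 2439840), -1)) = Mul(Add(Rational(-13, 13264), -2372312), Pow(26680440, -1)) = Mul(Rational(-31466346381, 13264), Rational(1, 26680440)) = Rational(-10488782127, 117963118720)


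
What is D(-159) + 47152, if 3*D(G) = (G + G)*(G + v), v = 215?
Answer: 41216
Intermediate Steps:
D(G) = 2*G*(215 + G)/3 (D(G) = ((G + G)*(G + 215))/3 = ((2*G)*(215 + G))/3 = (2*G*(215 + G))/3 = 2*G*(215 + G)/3)
D(-159) + 47152 = (⅔)*(-159)*(215 - 159) + 47152 = (⅔)*(-159)*56 + 47152 = -5936 + 47152 = 41216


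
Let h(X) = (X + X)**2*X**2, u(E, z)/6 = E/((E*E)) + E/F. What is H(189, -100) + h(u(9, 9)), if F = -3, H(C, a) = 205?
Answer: 29263069/81 ≈ 3.6127e+5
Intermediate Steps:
u(E, z) = -2*E + 6/E (u(E, z) = 6*(E/((E*E)) + E/(-3)) = 6*(E/(E**2) + E*(-1/3)) = 6*(E/E**2 - E/3) = 6*(1/E - E/3) = -2*E + 6/E)
h(X) = 4*X**4 (h(X) = (2*X)**2*X**2 = (4*X**2)*X**2 = 4*X**4)
H(189, -100) + h(u(9, 9)) = 205 + 4*(-2*9 + 6/9)**4 = 205 + 4*(-18 + 6*(1/9))**4 = 205 + 4*(-18 + 2/3)**4 = 205 + 4*(-52/3)**4 = 205 + 4*(7311616/81) = 205 + 29246464/81 = 29263069/81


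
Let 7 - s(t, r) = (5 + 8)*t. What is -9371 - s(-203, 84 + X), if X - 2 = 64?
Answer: -12017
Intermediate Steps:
X = 66 (X = 2 + 64 = 66)
s(t, r) = 7 - 13*t (s(t, r) = 7 - (5 + 8)*t = 7 - 13*t)
-9371 - s(-203, 84 + X) = -9371 - (7 - 13*(-203)) = -9371 - (7 + 2639) = -9371 - 1*2646 = -9371 - 2646 = -12017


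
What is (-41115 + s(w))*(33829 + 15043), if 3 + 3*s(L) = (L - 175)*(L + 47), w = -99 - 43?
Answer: -4556483176/3 ≈ -1.5188e+9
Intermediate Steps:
w = -142
s(L) = -1 + (-175 + L)*(47 + L)/3 (s(L) = -1 + ((L - 175)*(L + 47))/3 = -1 + ((-175 + L)*(47 + L))/3 = -1 + (-175 + L)*(47 + L)/3)
(-41115 + s(w))*(33829 + 15043) = (-41115 + (-8228/3 - 128/3*(-142) + (⅓)*(-142)²))*(33829 + 15043) = (-41115 + (-8228/3 + 18176/3 + (⅓)*20164))*48872 = (-41115 + (-8228/3 + 18176/3 + 20164/3))*48872 = (-41115 + 30112/3)*48872 = -93233/3*48872 = -4556483176/3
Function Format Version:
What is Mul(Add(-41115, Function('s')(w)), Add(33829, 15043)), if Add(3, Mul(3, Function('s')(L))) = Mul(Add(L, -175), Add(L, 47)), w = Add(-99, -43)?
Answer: Rational(-4556483176, 3) ≈ -1.5188e+9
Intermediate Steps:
w = -142
Function('s')(L) = Add(-1, Mul(Rational(1, 3), Add(-175, L), Add(47, L))) (Function('s')(L) = Add(-1, Mul(Rational(1, 3), Mul(Add(L, -175), Add(L, 47)))) = Add(-1, Mul(Rational(1, 3), Mul(Add(-175, L), Add(47, L)))) = Add(-1, Mul(Rational(1, 3), Add(-175, L), Add(47, L))))
Mul(Add(-41115, Function('s')(w)), Add(33829, 15043)) = Mul(Add(-41115, Add(Rational(-8228, 3), Mul(Rational(-128, 3), -142), Mul(Rational(1, 3), Pow(-142, 2)))), Add(33829, 15043)) = Mul(Add(-41115, Add(Rational(-8228, 3), Rational(18176, 3), Mul(Rational(1, 3), 20164))), 48872) = Mul(Add(-41115, Add(Rational(-8228, 3), Rational(18176, 3), Rational(20164, 3))), 48872) = Mul(Add(-41115, Rational(30112, 3)), 48872) = Mul(Rational(-93233, 3), 48872) = Rational(-4556483176, 3)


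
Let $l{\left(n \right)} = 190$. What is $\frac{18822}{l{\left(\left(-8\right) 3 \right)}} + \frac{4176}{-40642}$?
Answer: $\frac{191042571}{1930495} \approx 98.96$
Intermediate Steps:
$\frac{18822}{l{\left(\left(-8\right) 3 \right)}} + \frac{4176}{-40642} = \frac{18822}{190} + \frac{4176}{-40642} = 18822 \cdot \frac{1}{190} + 4176 \left(- \frac{1}{40642}\right) = \frac{9411}{95} - \frac{2088}{20321} = \frac{191042571}{1930495}$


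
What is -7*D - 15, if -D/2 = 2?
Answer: 13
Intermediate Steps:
D = -4 (D = -2*2 = -4)
-7*D - 15 = -7*(-4) - 15 = 28 - 15 = 13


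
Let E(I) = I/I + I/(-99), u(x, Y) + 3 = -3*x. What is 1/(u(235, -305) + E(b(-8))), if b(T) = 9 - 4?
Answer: -99/69998 ≈ -0.0014143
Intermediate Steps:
b(T) = 5
u(x, Y) = -3 - 3*x
E(I) = 1 - I/99 (E(I) = 1 + I*(-1/99) = 1 - I/99)
1/(u(235, -305) + E(b(-8))) = 1/((-3 - 3*235) + (1 - 1/99*5)) = 1/((-3 - 705) + (1 - 5/99)) = 1/(-708 + 94/99) = 1/(-69998/99) = -99/69998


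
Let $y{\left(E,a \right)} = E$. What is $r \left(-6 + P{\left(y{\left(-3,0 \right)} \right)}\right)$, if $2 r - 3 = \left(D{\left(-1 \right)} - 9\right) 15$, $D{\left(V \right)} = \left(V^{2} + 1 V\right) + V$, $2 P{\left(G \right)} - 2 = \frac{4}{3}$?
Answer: $\frac{637}{2} \approx 318.5$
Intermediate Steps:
$P{\left(G \right)} = \frac{5}{3}$ ($P{\left(G \right)} = 1 + \frac{4 \cdot \frac{1}{3}}{2} = 1 + \frac{1}{2} \cdot \frac{4}{3} = 1 + \frac{2}{3} = \frac{5}{3}$)
$D{\left(V \right)} = V^{2} + 2 V$ ($D{\left(V \right)} = \left(V^{2} + V\right) + V = \left(V + V^{2}\right) + V = V^{2} + 2 V$)
$r = - \frac{147}{2}$ ($r = \frac{3}{2} + \frac{\left(- (2 - 1) - 9\right) 15}{2} = \frac{3}{2} + \frac{\left(\left(-1\right) 1 - 9\right) 15}{2} = \frac{3}{2} + \frac{\left(-1 - 9\right) 15}{2} = \frac{3}{2} + \frac{\left(-10\right) 15}{2} = \frac{3}{2} + \frac{1}{2} \left(-150\right) = \frac{3}{2} - 75 = - \frac{147}{2} \approx -73.5$)
$r \left(-6 + P{\left(y{\left(-3,0 \right)} \right)}\right) = - \frac{147 \left(-6 + \frac{5}{3}\right)}{2} = \left(- \frac{147}{2}\right) \left(- \frac{13}{3}\right) = \frac{637}{2}$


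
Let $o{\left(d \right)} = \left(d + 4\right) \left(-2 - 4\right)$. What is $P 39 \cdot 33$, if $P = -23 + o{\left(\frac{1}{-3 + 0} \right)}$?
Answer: $-57915$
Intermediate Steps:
$o{\left(d \right)} = -24 - 6 d$ ($o{\left(d \right)} = \left(4 + d\right) \left(-6\right) = -24 - 6 d$)
$P = -45$ ($P = -23 - \left(24 + \frac{6}{-3 + 0}\right) = -23 - \left(24 + \frac{6}{-3}\right) = -23 - 22 = -45$)
$P 39 \cdot 33 = \left(-45\right) 39 \cdot 33 = \left(-1755\right) 33 = -57915$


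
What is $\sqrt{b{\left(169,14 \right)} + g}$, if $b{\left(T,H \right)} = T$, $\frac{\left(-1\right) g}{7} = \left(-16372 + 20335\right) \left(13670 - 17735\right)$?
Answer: $\sqrt{112767334} \approx 10619.0$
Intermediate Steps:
$g = 112767165$ ($g = - 7 \left(-16372 + 20335\right) \left(13670 - 17735\right) = - 7 \cdot 3963 \left(-4065\right) = \left(-7\right) \left(-16109595\right) = 112767165$)
$\sqrt{b{\left(169,14 \right)} + g} = \sqrt{169 + 112767165} = \sqrt{112767334}$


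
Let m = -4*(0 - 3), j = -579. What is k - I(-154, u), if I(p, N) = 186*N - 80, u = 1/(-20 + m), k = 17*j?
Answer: -38959/4 ≈ -9739.8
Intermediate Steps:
m = 12 (m = -4*(-3) = 12)
k = -9843 (k = 17*(-579) = -9843)
u = -⅛ (u = 1/(-20 + 12) = 1/(-8) = -⅛ ≈ -0.12500)
I(p, N) = -80 + 186*N
k - I(-154, u) = -9843 - (-80 + 186*(-⅛)) = -9843 - (-80 - 93/4) = -9843 - 1*(-413/4) = -9843 + 413/4 = -38959/4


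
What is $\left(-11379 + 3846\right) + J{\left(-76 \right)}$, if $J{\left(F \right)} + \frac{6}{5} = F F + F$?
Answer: $- \frac{9171}{5} \approx -1834.2$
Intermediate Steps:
$J{\left(F \right)} = - \frac{6}{5} + F + F^{2}$ ($J{\left(F \right)} = - \frac{6}{5} + \left(F F + F\right) = - \frac{6}{5} + \left(F^{2} + F\right) = - \frac{6}{5} + \left(F + F^{2}\right) = - \frac{6}{5} + F + F^{2}$)
$\left(-11379 + 3846\right) + J{\left(-76 \right)} = \left(-11379 + 3846\right) - \left(\frac{386}{5} - 5776\right) = -7533 - - \frac{28494}{5} = -7533 + \frac{28494}{5} = - \frac{9171}{5}$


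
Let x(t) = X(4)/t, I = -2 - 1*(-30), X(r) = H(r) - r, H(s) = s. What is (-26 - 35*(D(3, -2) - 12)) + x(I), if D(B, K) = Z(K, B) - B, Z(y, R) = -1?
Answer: 534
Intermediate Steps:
X(r) = 0 (X(r) = r - r = 0)
D(B, K) = -1 - B
I = 28 (I = -2 + 30 = 28)
x(t) = 0 (x(t) = 0/t = 0)
(-26 - 35*(D(3, -2) - 12)) + x(I) = (-26 - 35*((-1 - 1*3) - 12)) + 0 = (-26 - 35*((-1 - 3) - 12)) + 0 = (-26 - 35*(-4 - 12)) + 0 = (-26 - 35*(-16)) + 0 = (-26 + 560) + 0 = 534 + 0 = 534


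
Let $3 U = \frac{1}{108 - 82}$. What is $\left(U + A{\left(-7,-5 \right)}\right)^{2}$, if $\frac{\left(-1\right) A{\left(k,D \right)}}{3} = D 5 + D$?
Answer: $\frac{49294441}{6084} \approx 8102.3$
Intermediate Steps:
$U = \frac{1}{78}$ ($U = \frac{1}{3 \left(108 - 82\right)} = \frac{1}{3 \cdot 26} = \frac{1}{3} \cdot \frac{1}{26} = \frac{1}{78} \approx 0.012821$)
$A{\left(k,D \right)} = - 18 D$ ($A{\left(k,D \right)} = - 3 \left(D 5 + D\right) = - 3 \left(5 D + D\right) = - 3 \cdot 6 D = - 18 D$)
$\left(U + A{\left(-7,-5 \right)}\right)^{2} = \left(\frac{1}{78} - -90\right)^{2} = \left(\frac{1}{78} + 90\right)^{2} = \left(\frac{7021}{78}\right)^{2} = \frac{49294441}{6084}$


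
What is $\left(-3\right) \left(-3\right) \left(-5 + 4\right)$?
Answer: $-9$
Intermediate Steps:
$\left(-3\right) \left(-3\right) \left(-5 + 4\right) = 9 \left(-1\right) = -9$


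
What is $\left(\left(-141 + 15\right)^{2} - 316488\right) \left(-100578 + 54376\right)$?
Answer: $13888875624$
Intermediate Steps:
$\left(\left(-141 + 15\right)^{2} - 316488\right) \left(-100578 + 54376\right) = \left(\left(-126\right)^{2} - 316488\right) \left(-46202\right) = \left(15876 - 316488\right) \left(-46202\right) = \left(-300612\right) \left(-46202\right) = 13888875624$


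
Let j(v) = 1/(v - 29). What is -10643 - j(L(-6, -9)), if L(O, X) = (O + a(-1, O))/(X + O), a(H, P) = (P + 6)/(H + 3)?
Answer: -1521944/143 ≈ -10643.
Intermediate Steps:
a(H, P) = (6 + P)/(3 + H)
L(O, X) = (3 + 3*O/2)/(O + X) (L(O, X) = (O + (6 + O)/(3 - 1))/(X + O) = (O + (6 + O)/2)/(O + X) = (O + (3 + O/2))/(O + X) = (3 + 3*O/2)/(O + X))
j(v) = 1/(-29 + v)
-10643 - j(L(-6, -9)) = -10643 - 1/(-29 + (3 + (3/2)*(-6))/(-6 - 9)) = -10643 - 1/(-29 + (3 - 9)/(-15)) = -10643 - 1/(-29 - 1/15*(-6)) = -10643 - 1/(-29 + ⅖) = -10643 - 1/(-143/5) = -10643 - 1*(-5/143) = -10643 + 5/143 = -1521944/143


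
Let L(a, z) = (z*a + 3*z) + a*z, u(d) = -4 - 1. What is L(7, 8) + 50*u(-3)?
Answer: -114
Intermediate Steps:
u(d) = -5
L(a, z) = 3*z + 2*a*z (L(a, z) = (a*z + 3*z) + a*z = (3*z + a*z) + a*z = 3*z + 2*a*z)
L(7, 8) + 50*u(-3) = 8*(3 + 2*7) + 50*(-5) = 8*(3 + 14) - 250 = 8*17 - 250 = 136 - 250 = -114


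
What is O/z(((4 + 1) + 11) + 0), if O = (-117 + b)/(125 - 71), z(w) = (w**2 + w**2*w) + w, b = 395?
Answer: 139/117936 ≈ 0.0011786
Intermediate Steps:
z(w) = w + w**2 + w**3 (z(w) = (w**2 + w**3) + w = w + w**2 + w**3)
O = 139/27 (O = (-117 + 395)/(125 - 71) = 278/54 = 278*(1/54) = 139/27 ≈ 5.1481)
O/z(((4 + 1) + 11) + 0) = 139/(27*(((((4 + 1) + 11) + 0)*(1 + (((4 + 1) + 11) + 0) + (((4 + 1) + 11) + 0)**2)))) = 139/(27*((((5 + 11) + 0)*(1 + ((5 + 11) + 0) + ((5 + 11) + 0)**2)))) = 139/(27*(((16 + 0)*(1 + (16 + 0) + (16 + 0)**2)))) = 139/(27*((16*(1 + 16 + 16**2)))) = 139/(27*((16*(1 + 16 + 256)))) = 139/(27*((16*273))) = (139/27)/4368 = (139/27)*(1/4368) = 139/117936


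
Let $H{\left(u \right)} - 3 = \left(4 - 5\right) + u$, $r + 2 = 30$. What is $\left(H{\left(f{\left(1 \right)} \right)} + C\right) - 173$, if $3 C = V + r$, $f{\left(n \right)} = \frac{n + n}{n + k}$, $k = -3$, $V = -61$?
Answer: $-183$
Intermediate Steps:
$r = 28$ ($r = -2 + 30 = 28$)
$f{\left(n \right)} = \frac{2 n}{-3 + n}$ ($f{\left(n \right)} = \frac{n + n}{n - 3} = \frac{2 n}{-3 + n}$)
$H{\left(u \right)} = 2 + u$ ($H{\left(u \right)} = 3 + \left(\left(4 - 5\right) + u\right) = 3 + \left(-1 + u\right) = 2 + u$)
$C = -11$ ($C = \frac{-61 + 28}{3} = \frac{1}{3} \left(-33\right) = -11$)
$\left(H{\left(f{\left(1 \right)} \right)} + C\right) - 173 = \left(\left(2 + 2 \cdot 1 \frac{1}{-3 + 1}\right) - 11\right) - 173 = \left(\left(2 + 2 \cdot 1 \frac{1}{-2}\right) - 11\right) - 173 = \left(\left(2 + 2 \cdot 1 \left(- \frac{1}{2}\right)\right) - 11\right) - 173 = \left(\left(2 - 1\right) - 11\right) - 173 = \left(1 - 11\right) - 173 = -10 - 173 = -183$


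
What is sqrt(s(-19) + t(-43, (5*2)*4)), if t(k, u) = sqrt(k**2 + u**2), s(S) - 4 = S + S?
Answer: sqrt(-34 + sqrt(3449)) ≈ 4.9727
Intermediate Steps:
s(S) = 4 + 2*S (s(S) = 4 + (S + S) = 4 + 2*S)
sqrt(s(-19) + t(-43, (5*2)*4)) = sqrt((4 + 2*(-19)) + sqrt((-43)**2 + ((5*2)*4)**2)) = sqrt((4 - 38) + sqrt(1849 + (10*4)**2)) = sqrt(-34 + sqrt(1849 + 40**2)) = sqrt(-34 + sqrt(1849 + 1600)) = sqrt(-34 + sqrt(3449))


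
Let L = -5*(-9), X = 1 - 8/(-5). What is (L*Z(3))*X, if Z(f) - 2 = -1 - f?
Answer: -234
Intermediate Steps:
X = 13/5 (X = 1 - 8*(-⅕) = 1 + 8/5 = 13/5 ≈ 2.6000)
L = 45
Z(f) = 1 - f (Z(f) = 2 + (-1 - f) = 1 - f)
(L*Z(3))*X = (45*(1 - 1*3))*(13/5) = (45*(1 - 3))*(13/5) = (45*(-2))*(13/5) = -90*13/5 = -234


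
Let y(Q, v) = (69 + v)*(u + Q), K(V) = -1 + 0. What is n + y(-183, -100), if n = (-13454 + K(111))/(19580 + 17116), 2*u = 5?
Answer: 68439671/12232 ≈ 5595.1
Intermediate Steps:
u = 5/2 (u = (½)*5 = 5/2 ≈ 2.5000)
K(V) = -1
y(Q, v) = (69 + v)*(5/2 + Q)
n = -4485/12232 (n = (-13454 - 1)/(19580 + 17116) = -13455/36696 = -13455*1/36696 = -4485/12232 ≈ -0.36666)
n + y(-183, -100) = -4485/12232 + (345/2 + 69*(-183) + (5/2)*(-100) - 183*(-100)) = -4485/12232 + (345/2 - 12627 - 250 + 18300) = -4485/12232 + 11191/2 = 68439671/12232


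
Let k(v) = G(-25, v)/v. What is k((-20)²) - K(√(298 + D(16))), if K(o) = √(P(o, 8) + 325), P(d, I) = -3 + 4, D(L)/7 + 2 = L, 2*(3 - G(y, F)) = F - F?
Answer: 3/400 - √326 ≈ -18.048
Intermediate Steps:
G(y, F) = 3 (G(y, F) = 3 - (F - F)/2 = 3 - ½*0 = 3 + 0 = 3)
D(L) = -14 + 7*L
P(d, I) = 1
K(o) = √326 (K(o) = √(1 + 325) = √326)
k(v) = 3/v
k((-20)²) - K(√(298 + D(16))) = 3/((-20)²) - √326 = 3/400 - √326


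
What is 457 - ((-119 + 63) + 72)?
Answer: 441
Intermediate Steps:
457 - ((-119 + 63) + 72) = 457 - (-56 + 72) = 457 - 1*16 = 457 - 16 = 441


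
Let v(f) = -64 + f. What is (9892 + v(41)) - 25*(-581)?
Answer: 24394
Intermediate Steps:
(9892 + v(41)) - 25*(-581) = (9892 + (-64 + 41)) - 25*(-581) = (9892 - 23) + 14525 = 9869 + 14525 = 24394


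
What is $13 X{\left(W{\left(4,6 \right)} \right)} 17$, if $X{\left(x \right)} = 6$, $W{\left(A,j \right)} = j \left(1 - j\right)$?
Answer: $1326$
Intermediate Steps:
$13 X{\left(W{\left(4,6 \right)} \right)} 17 = 13 \cdot 6 \cdot 17 = 78 \cdot 17 = 1326$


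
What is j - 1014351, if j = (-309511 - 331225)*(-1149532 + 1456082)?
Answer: -196418635151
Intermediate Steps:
j = -196417620800 (j = -640736*306550 = -196417620800)
j - 1014351 = -196417620800 - 1014351 = -196418635151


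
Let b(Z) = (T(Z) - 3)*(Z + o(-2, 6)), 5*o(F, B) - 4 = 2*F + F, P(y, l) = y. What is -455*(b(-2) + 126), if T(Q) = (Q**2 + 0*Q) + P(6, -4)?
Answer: -49686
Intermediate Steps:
o(F, B) = 4/5 + 3*F/5 (o(F, B) = 4/5 + (2*F + F)/5 = 4/5 + (3*F)/5 = 4/5 + 3*F/5)
T(Q) = 6 + Q**2 (T(Q) = (Q**2 + 0*Q) + 6 = (Q**2 + 0) + 6 = Q**2 + 6 = 6 + Q**2)
b(Z) = (3 + Z**2)*(-2/5 + Z) (b(Z) = ((6 + Z**2) - 3)*(Z + (4/5 + (3/5)*(-2))) = (3 + Z**2)*(Z + (4/5 - 6/5)) = (3 + Z**2)*(Z - 2/5) = (3 + Z**2)*(-2/5 + Z))
-455*(b(-2) + 126) = -455*((-6/5 + (-2)**3 + 3*(-2) - 2/5*(-2)**2) + 126) = -455*((-6/5 - 8 - 6 - 2/5*4) + 126) = -455*((-6/5 - 8 - 6 - 8/5) + 126) = -455*(-84/5 + 126) = -455*546/5 = -49686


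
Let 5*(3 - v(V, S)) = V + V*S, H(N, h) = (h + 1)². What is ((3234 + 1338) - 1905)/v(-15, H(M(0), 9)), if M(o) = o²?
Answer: 889/102 ≈ 8.7157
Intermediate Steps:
H(N, h) = (1 + h)²
v(V, S) = 3 - V/5 - S*V/5 (v(V, S) = 3 - (V + V*S)/5 = 3 - (V + S*V)/5 = 3 + (-V/5 - S*V/5) = 3 - V/5 - S*V/5)
((3234 + 1338) - 1905)/v(-15, H(M(0), 9)) = ((3234 + 1338) - 1905)/(3 - ⅕*(-15) - ⅕*(1 + 9)²*(-15)) = (4572 - 1905)/(3 + 3 - ⅕*10²*(-15)) = 2667/(3 + 3 - ⅕*100*(-15)) = 2667/(3 + 3 + 300) = 2667/306 = 2667*(1/306) = 889/102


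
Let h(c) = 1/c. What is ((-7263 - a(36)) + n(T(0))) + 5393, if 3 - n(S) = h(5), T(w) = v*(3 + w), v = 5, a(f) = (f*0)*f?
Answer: -9336/5 ≈ -1867.2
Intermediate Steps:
a(f) = 0 (a(f) = 0*f = 0)
T(w) = 15 + 5*w (T(w) = 5*(3 + w) = 15 + 5*w)
n(S) = 14/5 (n(S) = 3 - 1/5 = 14/5)
((-7263 - a(36)) + n(T(0))) + 5393 = ((-7263 - 1*0) + 14/5) + 5393 = ((-7263 + 0) + 14/5) + 5393 = (-7263 + 14/5) + 5393 = -36301/5 + 5393 = -9336/5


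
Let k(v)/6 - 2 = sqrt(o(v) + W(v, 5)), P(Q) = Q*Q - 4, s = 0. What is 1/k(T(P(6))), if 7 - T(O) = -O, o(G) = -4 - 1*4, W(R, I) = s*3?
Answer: 1/36 - I*sqrt(2)/36 ≈ 0.027778 - 0.039284*I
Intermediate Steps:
W(R, I) = 0 (W(R, I) = 0*3 = 0)
o(G) = -8 (o(G) = -4 - 4 = -8)
P(Q) = -4 + Q**2 (P(Q) = Q**2 - 4 = -4 + Q**2)
T(O) = 7 + O (T(O) = 7 - (-1)*O = 7 + O)
k(v) = 12 + 12*I*sqrt(2) (k(v) = 12 + 6*sqrt(-8 + 0) = 12 + 6*sqrt(-8) = 12 + 6*(2*I*sqrt(2)) = 12 + 12*I*sqrt(2))
1/k(T(P(6))) = 1/(12 + 12*I*sqrt(2))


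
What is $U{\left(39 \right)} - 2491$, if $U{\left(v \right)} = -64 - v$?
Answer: $-2594$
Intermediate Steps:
$U{\left(39 \right)} - 2491 = \left(-64 - 39\right) - 2491 = -103 - 2491 = -2594$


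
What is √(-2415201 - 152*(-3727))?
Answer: I*√1848697 ≈ 1359.7*I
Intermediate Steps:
√(-2415201 - 152*(-3727)) = √(-2415201 + 566504) = √(-1848697) = I*√1848697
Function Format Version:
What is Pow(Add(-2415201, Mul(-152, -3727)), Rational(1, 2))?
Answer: Mul(I, Pow(1848697, Rational(1, 2))) ≈ Mul(1359.7, I)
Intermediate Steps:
Pow(Add(-2415201, Mul(-152, -3727)), Rational(1, 2)) = Pow(Add(-2415201, 566504), Rational(1, 2)) = Pow(-1848697, Rational(1, 2)) = Mul(I, Pow(1848697, Rational(1, 2)))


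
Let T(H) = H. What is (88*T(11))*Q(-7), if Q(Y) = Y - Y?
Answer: 0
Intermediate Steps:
Q(Y) = 0
(88*T(11))*Q(-7) = (88*11)*0 = 968*0 = 0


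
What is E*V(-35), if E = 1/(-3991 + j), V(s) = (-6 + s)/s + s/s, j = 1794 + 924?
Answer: -4/2345 ≈ -0.0017058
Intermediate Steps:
j = 2718
V(s) = 1 + (-6 + s)/s (V(s) = (-6 + s)/s + 1 = 1 + (-6 + s)/s)
E = -1/1273 (E = 1/(-3991 + 2718) = 1/(-1273) = -1/1273 ≈ -0.00078555)
E*V(-35) = -(2 - 6/(-35))/1273 = -(2 - 6*(-1/35))/1273 = -(2 + 6/35)/1273 = -1/1273*76/35 = -4/2345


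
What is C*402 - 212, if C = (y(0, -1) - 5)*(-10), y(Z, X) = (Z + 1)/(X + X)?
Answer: 21898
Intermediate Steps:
y(Z, X) = (1 + Z)/(2*X) (y(Z, X) = (1 + Z)/((2*X)) = (1 + Z)*(1/(2*X)) = (1 + Z)/(2*X))
C = 55 (C = ((½)*(1 + 0)/(-1) - 5)*(-10) = ((½)*(-1)*1 - 5)*(-10) = (-½ - 5)*(-10) = -11/2*(-10) = 55)
C*402 - 212 = 55*402 - 212 = 22110 - 212 = 21898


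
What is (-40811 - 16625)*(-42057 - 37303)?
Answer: 4558120960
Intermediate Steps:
(-40811 - 16625)*(-42057 - 37303) = -57436*(-79360) = 4558120960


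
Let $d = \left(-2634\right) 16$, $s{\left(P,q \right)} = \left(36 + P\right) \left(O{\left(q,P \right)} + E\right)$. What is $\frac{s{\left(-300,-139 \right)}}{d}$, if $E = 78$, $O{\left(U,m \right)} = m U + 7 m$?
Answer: $\frac{218229}{878} \approx 248.55$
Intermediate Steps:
$O{\left(U,m \right)} = 7 m + U m$ ($O{\left(U,m \right)} = U m + 7 m = 7 m + U m$)
$s{\left(P,q \right)} = \left(36 + P\right) \left(78 + P \left(7 + q\right)\right)$ ($s{\left(P,q \right)} = \left(36 + P\right) \left(P \left(7 + q\right) + 78\right) = \left(36 + P\right) \left(78 + P \left(7 + q\right)\right)$)
$d = -42144$
$\frac{s{\left(-300,-139 \right)}}{d} = \frac{2808 + 78 \left(-300\right) + \left(-300\right)^{2} \left(7 - 139\right) + 36 \left(-300\right) \left(7 - 139\right)}{-42144} = \left(2808 - 23400 + 90000 \left(-132\right) + 36 \left(-300\right) \left(-132\right)\right) \left(- \frac{1}{42144}\right) = \left(2808 - 23400 - 11880000 + 1425600\right) \left(- \frac{1}{42144}\right) = \left(-10474992\right) \left(- \frac{1}{42144}\right) = \frac{218229}{878}$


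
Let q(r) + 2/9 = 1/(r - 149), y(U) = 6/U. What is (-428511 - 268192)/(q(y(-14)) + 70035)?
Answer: -6558762042/659307335 ≈ -9.9480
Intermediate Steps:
q(r) = -2/9 + 1/(-149 + r) (q(r) = -2/9 + 1/(r - 149) = -2/9 + 1/(-149 + r))
(-428511 - 268192)/(q(y(-14)) + 70035) = (-428511 - 268192)/((307 - 12/(-14))/(9*(-149 + 6/(-14))) + 70035) = -696703/((307 - 12*(-1)/14)/(9*(-149 + 6*(-1/14))) + 70035) = -696703/((307 - 2*(-3/7))/(9*(-149 - 3/7)) + 70035) = -696703/((307 + 6/7)/(9*(-1046/7)) + 70035) = -696703/((⅑)*(-7/1046)*(2155/7) + 70035) = -696703/(-2155/9414 + 70035) = -696703/659307335/9414 = -696703*9414/659307335 = -6558762042/659307335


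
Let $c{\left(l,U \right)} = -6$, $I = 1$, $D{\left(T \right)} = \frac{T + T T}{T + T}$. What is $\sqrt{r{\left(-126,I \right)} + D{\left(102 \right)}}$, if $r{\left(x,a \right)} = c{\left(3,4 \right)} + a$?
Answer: $\frac{\sqrt{186}}{2} \approx 6.8191$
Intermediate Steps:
$D{\left(T \right)} = \frac{T + T^{2}}{2 T}$
$r{\left(x,a \right)} = -6 + a$
$\sqrt{r{\left(-126,I \right)} + D{\left(102 \right)}} = \sqrt{\left(-6 + 1\right) + \left(\frac{1}{2} + \frac{1}{2} \cdot 102\right)} = \sqrt{-5 + \left(\frac{1}{2} + 51\right)} = \sqrt{-5 + \frac{103}{2}} = \sqrt{\frac{93}{2}} = \frac{\sqrt{186}}{2}$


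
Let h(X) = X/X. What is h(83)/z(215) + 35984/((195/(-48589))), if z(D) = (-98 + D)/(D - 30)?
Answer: -5245278803/585 ≈ -8.9663e+6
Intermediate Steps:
h(X) = 1
z(D) = (-98 + D)/(-30 + D)
h(83)/z(215) + 35984/((195/(-48589))) = 1/((-98 + 215)/(-30 + 215)) + 35984/((195/(-48589))) = 1/(117/185) + 35984/((195*(-1/48589))) = 1/((1/185)*117) + 35984/(-195/48589) = 1/(117/185) + 35984*(-48589/195) = 1*(185/117) - 134494352/15 = 185/117 - 134494352/15 = -5245278803/585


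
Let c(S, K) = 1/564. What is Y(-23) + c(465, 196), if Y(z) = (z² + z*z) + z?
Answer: 583741/564 ≈ 1035.0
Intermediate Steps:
c(S, K) = 1/564
Y(z) = z + 2*z² (Y(z) = (z² + z²) + z = 2*z² + z = z + 2*z²)
Y(-23) + c(465, 196) = -23*(1 + 2*(-23)) + 1/564 = -23*(1 - 46) + 1/564 = -23*(-45) + 1/564 = 1035 + 1/564 = 583741/564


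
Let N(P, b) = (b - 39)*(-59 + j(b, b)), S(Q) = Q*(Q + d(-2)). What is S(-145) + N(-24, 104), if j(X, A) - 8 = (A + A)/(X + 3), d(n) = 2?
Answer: 1877460/107 ≈ 17546.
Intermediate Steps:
j(X, A) = 8 + 2*A/(3 + X) (j(X, A) = 8 + (A + A)/(X + 3) = 8 + (2*A)/(3 + X) = 8 + 2*A/(3 + X))
S(Q) = Q*(2 + Q) (S(Q) = Q*(Q + 2) = Q*(2 + Q))
N(P, b) = (-59 + 2*(12 + 5*b)/(3 + b))*(-39 + b) (N(P, b) = (b - 39)*(-59 + 2*(12 + b + 4*b)/(3 + b)) = (-39 + b)*(-59 + 2*(12 + 5*b)/(3 + b)) = (-59 + 2*(12 + 5*b)/(3 + b))*(-39 + b))
S(-145) + N(-24, 104) = -145*(2 - 145) + (5967 - 49*104² + 1758*104)/(3 + 104) = -145*(-143) + (5967 - 49*10816 + 182832)/107 = 20735 + (5967 - 529984 + 182832)/107 = 20735 + (1/107)*(-341185) = 20735 - 341185/107 = 1877460/107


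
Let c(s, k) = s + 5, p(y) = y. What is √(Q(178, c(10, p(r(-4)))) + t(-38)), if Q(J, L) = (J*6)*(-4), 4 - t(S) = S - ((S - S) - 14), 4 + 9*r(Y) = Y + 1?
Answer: 2*I*√1061 ≈ 65.146*I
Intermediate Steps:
r(Y) = -⅓ + Y/9 (r(Y) = -4/9 + (Y + 1)/9 = -4/9 + (1 + Y)/9 = -4/9 + (⅑ + Y/9) = -⅓ + Y/9)
t(S) = -10 - S (t(S) = 4 - (S - ((S - S) - 14)) = 4 - (S - (0 - 14)) = 4 - (S - 1*(-14)) = 4 - (S + 14) = 4 - (14 + S) = 4 + (-14 - S) = -10 - S)
c(s, k) = 5 + s
Q(J, L) = -24*J (Q(J, L) = (6*J)*(-4) = -24*J)
√(Q(178, c(10, p(r(-4)))) + t(-38)) = √(-24*178 + (-10 - 1*(-38))) = √(-4272 + (-10 + 38)) = √(-4272 + 28) = √(-4244) = 2*I*√1061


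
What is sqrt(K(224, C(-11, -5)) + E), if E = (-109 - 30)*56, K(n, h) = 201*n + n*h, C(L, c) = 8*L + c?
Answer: 2*sqrt(4102) ≈ 128.09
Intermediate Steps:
C(L, c) = c + 8*L
K(n, h) = 201*n + h*n
E = -7784 (E = -139*56 = -7784)
sqrt(K(224, C(-11, -5)) + E) = sqrt(224*(201 + (-5 + 8*(-11))) - 7784) = sqrt(224*(201 + (-5 - 88)) - 7784) = sqrt(224*(201 - 93) - 7784) = sqrt(224*108 - 7784) = sqrt(24192 - 7784) = sqrt(16408) = 2*sqrt(4102)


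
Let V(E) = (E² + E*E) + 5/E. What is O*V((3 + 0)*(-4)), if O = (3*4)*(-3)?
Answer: -10353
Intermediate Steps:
V(E) = 2*E² + 5/E (V(E) = (E² + E²) + 5/E = 2*E² + 5/E)
O = -36 (O = 12*(-3) = -36)
O*V((3 + 0)*(-4)) = -36*(5 + 2*((3 + 0)*(-4))³)/((3 + 0)*(-4)) = -36*(5 + 2*(3*(-4))³)/(3*(-4)) = -36*(5 + 2*(-12)³)/(-12) = -(-3)*(5 + 2*(-1728)) = -(-3)*(5 - 3456) = -(-3)*(-3451) = -36*3451/12 = -10353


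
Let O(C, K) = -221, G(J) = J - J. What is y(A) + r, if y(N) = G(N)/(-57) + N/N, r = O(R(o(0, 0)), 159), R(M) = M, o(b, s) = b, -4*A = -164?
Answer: -220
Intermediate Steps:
A = 41 (A = -1/4*(-164) = 41)
G(J) = 0
r = -221
y(N) = 1 (y(N) = 0/(-57) + N/N = 0*(-1/57) + 1 = 0 + 1 = 1)
y(A) + r = 1 - 221 = -220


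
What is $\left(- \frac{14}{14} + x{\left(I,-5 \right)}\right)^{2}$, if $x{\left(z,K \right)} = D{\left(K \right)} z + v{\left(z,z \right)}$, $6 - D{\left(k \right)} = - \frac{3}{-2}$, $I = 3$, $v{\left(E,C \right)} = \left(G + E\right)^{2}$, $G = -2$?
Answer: $\frac{729}{4} \approx 182.25$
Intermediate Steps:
$v{\left(E,C \right)} = \left(-2 + E\right)^{2}$
$D{\left(k \right)} = \frac{9}{2}$ ($D{\left(k \right)} = 6 - - \frac{3}{-2} = 6 - \left(-3\right) \left(- \frac{1}{2}\right) = 6 - \frac{3}{2} = \frac{9}{2}$)
$x{\left(z,K \right)} = \left(-2 + z\right)^{2} + \frac{9 z}{2}$ ($x{\left(z,K \right)} = \frac{9 z}{2} + \left(-2 + z\right)^{2} = \left(-2 + z\right)^{2} + \frac{9 z}{2}$)
$\left(- \frac{14}{14} + x{\left(I,-5 \right)}\right)^{2} = \left(- \frac{14}{14} + \left(4 + 3^{2} + \frac{1}{2} \cdot 3\right)\right)^{2} = \left(\left(-14\right) \frac{1}{14} + \left(4 + 9 + \frac{3}{2}\right)\right)^{2} = \left(-1 + \frac{29}{2}\right)^{2} = \left(\frac{27}{2}\right)^{2} = \frac{729}{4}$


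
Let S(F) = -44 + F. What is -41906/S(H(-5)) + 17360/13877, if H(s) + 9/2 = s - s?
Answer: 1164743044/1346069 ≈ 865.29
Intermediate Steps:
H(s) = -9/2 (H(s) = -9/2 + (s - s) = -9/2 + 0 = -9/2)
-41906/S(H(-5)) + 17360/13877 = -41906/(-44 - 9/2) + 17360/13877 = -41906/(-97/2) + 17360*(1/13877) = -41906*(-2/97) + 17360/13877 = 83812/97 + 17360/13877 = 1164743044/1346069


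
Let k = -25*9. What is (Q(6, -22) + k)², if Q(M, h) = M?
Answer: 47961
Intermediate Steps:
k = -225
(Q(6, -22) + k)² = (6 - 225)² = (-219)² = 47961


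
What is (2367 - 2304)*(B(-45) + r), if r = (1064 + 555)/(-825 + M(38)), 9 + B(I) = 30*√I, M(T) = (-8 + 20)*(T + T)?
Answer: 17556/29 + 5670*I*√5 ≈ 605.38 + 12679.0*I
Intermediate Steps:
M(T) = 24*T (M(T) = 12*(2*T) = 24*T)
B(I) = -9 + 30*√I
r = 1619/87 (r = (1064 + 555)/(-825 + 24*38) = 1619/(-825 + 912) = 1619/87 ≈ 18.609)
(2367 - 2304)*(B(-45) + r) = (2367 - 2304)*((-9 + 30*√(-45)) + 1619/87) = 63*((-9 + 30*(3*I*√5)) + 1619/87) = 63*((-9 + 90*I*√5) + 1619/87) = 63*(836/87 + 90*I*√5) = 17556/29 + 5670*I*√5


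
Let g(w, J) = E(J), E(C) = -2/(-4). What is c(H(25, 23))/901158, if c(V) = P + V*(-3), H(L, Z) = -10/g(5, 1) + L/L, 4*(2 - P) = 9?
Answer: 227/3604632 ≈ 6.2975e-5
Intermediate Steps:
P = -¼ (P = 2 - ¼*9 = 2 - 9/4 = -¼ ≈ -0.25000)
E(C) = ½ (E(C) = -2*(-¼) = ½)
g(w, J) = ½
H(L, Z) = -19 (H(L, Z) = -10/½ + L/L = -10*2 + 1 = -20 + 1 = -19)
c(V) = -¼ - 3*V (c(V) = -¼ + V*(-3) = -¼ - 3*V)
c(H(25, 23))/901158 = (-¼ - 3*(-19))/901158 = (-¼ + 57)*(1/901158) = (227/4)*(1/901158) = 227/3604632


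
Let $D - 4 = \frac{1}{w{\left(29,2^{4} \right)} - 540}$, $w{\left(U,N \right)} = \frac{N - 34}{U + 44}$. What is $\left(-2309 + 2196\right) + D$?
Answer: $- \frac{4298815}{39438} \approx -109.0$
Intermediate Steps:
$w{\left(U,N \right)} = \frac{-34 + N}{44 + U}$
$D = \frac{157679}{39438}$ ($D = 4 + \frac{1}{\frac{-34 + 2^{4}}{44 + 29} - 540} = 4 + \frac{1}{\frac{-34 + 16}{73} - 540} = 4 + \frac{1}{\frac{1}{73} \left(-18\right) - 540} = 4 + \frac{1}{- \frac{18}{73} - 540} = 4 + \frac{1}{- \frac{39438}{73}} = 4 - \frac{73}{39438} = \frac{157679}{39438} \approx 3.9981$)
$\left(-2309 + 2196\right) + D = \left(-2309 + 2196\right) + \frac{157679}{39438} = -113 + \frac{157679}{39438} = - \frac{4298815}{39438}$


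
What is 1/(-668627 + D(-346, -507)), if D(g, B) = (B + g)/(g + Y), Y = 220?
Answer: -126/84246149 ≈ -1.4956e-6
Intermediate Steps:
D(g, B) = (B + g)/(220 + g) (D(g, B) = (B + g)/(g + 220) = (B + g)/(220 + g))
1/(-668627 + D(-346, -507)) = 1/(-668627 + (-507 - 346)/(220 - 346)) = 1/(-668627 - 853/(-126)) = 1/(-668627 - 1/126*(-853)) = 1/(-668627 + 853/126) = 1/(-84246149/126) = -126/84246149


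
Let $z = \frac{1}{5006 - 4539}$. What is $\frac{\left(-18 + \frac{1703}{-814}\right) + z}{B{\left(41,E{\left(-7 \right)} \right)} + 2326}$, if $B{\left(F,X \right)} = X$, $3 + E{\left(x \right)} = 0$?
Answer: $- \frac{7636971}{883060574} \approx -0.0086483$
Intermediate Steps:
$E{\left(x \right)} = -3$ ($E{\left(x \right)} = -3 + 0 = -3$)
$z = \frac{1}{467} \approx 0.0021413$
$\frac{\left(-18 + \frac{1703}{-814}\right) + z}{B{\left(41,E{\left(-7 \right)} \right)} + 2326} = \frac{\left(-18 + \frac{1703}{-814}\right) + \frac{1}{467}}{-3 + 2326} = \frac{\left(-18 + 1703 \left(- \frac{1}{814}\right)\right) + \frac{1}{467}}{2323} = \left(\left(-18 - \frac{1703}{814}\right) + \frac{1}{467}\right) \frac{1}{2323} = \left(- \frac{16355}{814} + \frac{1}{467}\right) \frac{1}{2323} = \left(- \frac{7636971}{380138}\right) \frac{1}{2323} = - \frac{7636971}{883060574}$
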